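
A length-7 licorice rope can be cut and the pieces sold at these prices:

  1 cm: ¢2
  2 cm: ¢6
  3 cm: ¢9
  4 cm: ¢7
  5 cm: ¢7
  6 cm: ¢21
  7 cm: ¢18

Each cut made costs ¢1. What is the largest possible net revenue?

Build v[k] bottom-up: v[k] = max over allowed piece i of (p[i] + v[k−i]) − 1 per cut.
v[1] = 2
v[2] = 6
v[3] = 9
v[4] = 11  (first piece 2, then v[2]=6)
v[5] = 14  (first piece 2, then v[3]=9)
v[6] = 21
v[7] = 22  (first piece 1, then v[6]=21)
One optimal plan: pieces 6 + 1 (1 cut) → ¢23 − ¢1 = ¢22.

22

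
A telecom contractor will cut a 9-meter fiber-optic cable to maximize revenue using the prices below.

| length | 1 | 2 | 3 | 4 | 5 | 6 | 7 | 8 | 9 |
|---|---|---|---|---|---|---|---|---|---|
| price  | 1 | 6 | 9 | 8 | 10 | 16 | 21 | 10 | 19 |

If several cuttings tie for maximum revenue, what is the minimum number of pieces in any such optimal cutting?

Build r[k] bottom-up: r[k] = max over allowed piece i of (p[i] + r[k−i]).
r[1] = 1
r[2] = max(1+1, 6+0) = 6
r[3] = max(1+6, 6+1, 9+0) = 9
r[4] = max(1+9, 6+6, 9+1, 8+0) = 12
r[5] = max(1+12, 6+9, 9+6, 8+1, 10+0) = 15
r[6] = max(1+15, 6+12, 9+9, 8+6, 10+1, 16+0) = 18
r[7] = max(1+18, 6+15, 9+12, …, 16+1, 21+0) = 21
r[8] = max(1+21, 6+18, 9+15, …, 21+1, 10+0) = 24
r[9] = max(1+24, 6+21, 9+18, …, 10+1, 19+0) = 27
Maximum revenue is $27.
Now minimize piece count subject to staying optimal: for each k, pieces[k] = 1 + min over i with p[i]+r[k−i]=r[k] of pieces[k−i].
pieces[6] = 2
pieces[7] = 1
pieces[8] = 3
pieces[9] = 2

2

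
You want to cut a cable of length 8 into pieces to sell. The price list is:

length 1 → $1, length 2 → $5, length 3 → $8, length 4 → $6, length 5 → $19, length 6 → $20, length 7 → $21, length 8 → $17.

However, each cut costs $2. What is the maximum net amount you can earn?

25

Let v[k] be the best obtainable value from length k. For each k, try every first piece i and keep the best of price[i] + v[k−i] minus the 2 cut fee when i<k.
v[1] = 1
v[2] = max(1+1-2, 5+0) = 5
v[3] = max(1+5-2, 5+1-2, 8+0) = 8
v[4] = max(1+8-2, 5+5-2, 8+1-2, 6+0) = 8
v[5] = max(1+8-2, 5+8-2, 8+5-2, 6+1-2, 19+0) = 19
v[6] = max(1+19-2, 5+8-2, 8+8-2, 6+5-2, 19+1-2, 20+0) = 20
v[7] = max(1+20-2, 5+19-2, 8+8-2, …, 20+1-2, 21+0) = 22
v[8] = max(1+22-2, 5+20-2, 8+19-2, …, 21+1-2, 17+0) = 25
One optimal plan: pieces 5 + 3 (1 cut) → $27 − $2 = $25.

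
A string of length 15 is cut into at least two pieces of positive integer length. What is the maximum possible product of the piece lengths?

243

Fill g[k] for k=2..15: at each k try every first piece i and multiply by the better of (k−i) uncut or g[k−i].
g[2] = 1·max(1,0) = 1·1 = 1
g[3] = 1·max(2,1) = 1·2 = 2
g[4] = 2·max(2,1) = 2·2 = 4
g[5] = 2·max(3,2) = 2·3 = 6
g[6] = 3·max(3,2) = 3·3 = 9
g[7] = 2·max(5,6) = 2·6 = 12
g[8] = 2·max(6,9) = 2·9 = 18
g[9] = 3·max(6,9) = 3·9 = 27
g[10] = 2·max(8,18) = 2·18 = 36
g[11] = 2·max(9,27) = 2·27 = 54
g[12] = 3·max(9,27) = 3·27 = 81
g[13] = 2·max(11,54) = 2·54 = 108
g[14] = 2·max(12,81) = 2·81 = 162
g[15] = 3·max(12,81) = 3·81 = 243
One optimal split: 3 + 3 + 3 + 3 + 3; product 3·3·3·3·3 = 243.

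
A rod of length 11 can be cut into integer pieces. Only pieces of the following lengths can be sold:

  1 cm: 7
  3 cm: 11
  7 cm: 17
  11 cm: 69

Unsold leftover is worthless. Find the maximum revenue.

Build f[k] bottom-up: f[k] = max over allowed piece i of (p[i] + f[k−i]).
f[1] = 7
f[2] = 14  (first piece 1, then f[1]=7)
f[3] = 21  (first piece 1, then f[2]=14)
f[4] = 28  (first piece 1, then f[3]=21)
f[5] = 35  (first piece 1, then f[4]=28)
f[6] = 42  (first piece 1, then f[5]=35)
f[7] = 49  (first piece 1, then f[6]=42)
f[8] = 56  (first piece 1, then f[7]=49)
f[9] = 63  (first piece 1, then f[8]=56)
f[10] = 70  (first piece 1, then f[9]=63)
f[11] = 77  (first piece 1, then f[10]=70)
One optimal cutting: 1 + 1 + 1 + 1 + 1 + 1 + 1 + 1 + 1 + 1 + 1 → 77.

77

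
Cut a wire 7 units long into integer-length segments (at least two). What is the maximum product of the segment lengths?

Let m[k] be the best product for length k (with at least one cut). For each first piece i, the rest contributes max(k−i, m[k−i]).
m[2] = 1*max(1,0) = 1*1 = 1
m[3] = 1*max(2,1) = 1*2 = 2
m[4] = 2*max(2,1) = 2*2 = 4
m[5] = 2*max(3,2) = 2*3 = 6
m[6] = 3*max(3,2) = 3*3 = 9
m[7] = 2*max(5,6) = 2*6 = 12
One optimal split: 3 + 2 + 2; product 3*2*2 = 12.

12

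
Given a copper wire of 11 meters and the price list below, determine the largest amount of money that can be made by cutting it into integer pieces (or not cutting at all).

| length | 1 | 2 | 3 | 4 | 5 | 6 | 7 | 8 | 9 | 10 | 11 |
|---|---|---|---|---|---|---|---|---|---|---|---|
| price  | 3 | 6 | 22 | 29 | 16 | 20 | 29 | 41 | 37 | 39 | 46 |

Build r[k] bottom-up: r[k] = max over allowed piece i of (p[i] + r[k−i]).
r[1] = 3
r[2] = max(3+3, 6+0) = 6
r[3] = max(3+6, 6+3, 22+0) = 22
r[4] = max(3+22, 6+6, 22+3, 29+0) = 29
r[5] = max(3+29, 6+22, 22+6, 29+3, 16+0) = 32
r[6] = max(3+32, 6+29, 22+22, 29+6, 16+3, 20+0) = 44
r[7] = max(3+44, 6+32, 22+29, …, 20+3, 29+0) = 51
r[8] = max(3+51, 6+44, 22+32, …, 29+3, 41+0) = 58
r[9] = max(3+58, 6+51, 22+44, …, 41+3, 37+0) = 66
r[10] = max(3+66, 6+58, 22+51, …, 37+3, 39+0) = 73
r[11] = max(3+73, 6+66, 22+58, …, 39+3, 46+0) = 80
One optimal cutting: 4 + 4 + 3 → €29 + €29 + €22 = €80.

80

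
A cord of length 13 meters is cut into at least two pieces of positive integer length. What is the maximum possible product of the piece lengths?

Let prod[k] be the best product for length k (with at least one cut). For each first piece i, the rest contributes max(k−i, prod[k−i]).
prod[2] = 1*max(1,0) = 1*1 = 1
prod[3] = max(1*2, 2*1) = 2
prod[4] = max(1*3, 2*2, 3*1) = 4
prod[5] = max(1*4, 2*3, 3*2, 4*1) = 6
prod[6] = max(1*6, 2*4, 3*3, 4*2, 5*1) = 9
prod[7] = max(1*9, 2*6, 3*4, 4*3, 5*2, 6*1) = 12
prod[8] = max(1*12, 2*9, 3*6, …, 6*2, 7*1) = 18
prod[9] = max(1*18, 2*12, 3*9, …, 7*2, 8*1) = 27
prod[10] = max(1*27, 2*18, 3*12, …, 8*2, 9*1) = 36
prod[11] = max(1*36, 2*27, 3*18, …, 9*2, 10*1) = 54
prod[12] = max(1*54, 2*36, 3*27, …, 10*2, 11*1) = 81
prod[13] = max(1*81, 2*54, 3*36, …, 11*2, 12*1) = 108
One optimal split: 3 + 3 + 3 + 2 + 2; product 3*3*3*2*2 = 108.

108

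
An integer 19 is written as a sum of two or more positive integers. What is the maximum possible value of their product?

Let f[k] be the best product for length k (with at least one cut). For each first piece i, the rest contributes max(k−i, f[k−i]).
f[2] = 1×max(1,0) = 1×1 = 1
f[3] = 1×max(2,1) = 1×2 = 2
f[4] = 2×max(2,1) = 2×2 = 4
f[5] = 2×max(3,2) = 2×3 = 6
f[6] = 3×max(3,2) = 3×3 = 9
f[7] = 2×max(5,6) = 2×6 = 12
f[8] = 2×max(6,9) = 2×9 = 18
f[9] = 3×max(6,9) = 3×9 = 27
f[10] = 2×max(8,18) = 2×18 = 36
f[11] = 2×max(9,27) = 2×27 = 54
f[12] = 3×max(9,27) = 3×27 = 81
f[13] = 2×max(11,54) = 2×54 = 108
f[14] = 2×max(12,81) = 2×81 = 162
f[15] = 3×max(12,81) = 3×81 = 243
f[16] = 2×max(14,162) = 2×162 = 324
f[17] = 2×max(15,243) = 2×243 = 486
f[18] = 3×max(15,243) = 3×243 = 729
f[19] = 2×max(17,486) = 2×486 = 972
One optimal split: 3 + 3 + 3 + 3 + 3 + 2 + 2; product 3×3×3×3×3×2×2 = 972.

972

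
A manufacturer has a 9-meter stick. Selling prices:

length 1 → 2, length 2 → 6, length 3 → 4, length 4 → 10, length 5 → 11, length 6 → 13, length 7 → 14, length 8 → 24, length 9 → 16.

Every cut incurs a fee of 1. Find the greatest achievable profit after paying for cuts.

Build net[k] bottom-up: net[k] = max over allowed piece i of (p[i] + net[k−i]) − 1 per cut.
net[1] = 2
net[2] = max(2+2-1, 6+0) = 6
net[3] = max(2+6-1, 6+2-1, 4+0) = 7
net[4] = max(2+7-1, 6+6-1, 4+2-1, 10+0) = 11
net[5] = max(2+11-1, 6+7-1, 4+6-1, 10+2-1, 11+0) = 12
net[6] = max(2+12-1, 6+11-1, 4+7-1, 10+6-1, 11+2-1, 13+0) = 16
net[7] = max(2+16-1, 6+12-1, 4+11-1, …, 13+2-1, 14+0) = 17
net[8] = max(2+17-1, 6+16-1, 4+12-1, …, 14+2-1, 24+0) = 24
net[9] = max(2+24-1, 6+17-1, 4+16-1, …, 24+2-1, 16+0) = 25
One optimal plan: pieces 8 + 1 (1 cut) → 26 − 1 = 25.

25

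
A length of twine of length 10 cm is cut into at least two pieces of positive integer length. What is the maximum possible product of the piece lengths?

36

Let prod[k] be the best product for length k (with at least one cut). For each first piece i, the rest contributes max(k−i, prod[k−i]).
Small cases: prod[2]=1, prod[3]=2.
prod[4] = 2·max(2,1) = 2·2 = 4
prod[5] = 2·max(3,2) = 2·3 = 6
prod[6] = 3·max(3,2) = 3·3 = 9
prod[7] = 2·max(5,6) = 2·6 = 12
prod[8] = 2·max(6,9) = 2·9 = 18
prod[9] = 3·max(6,9) = 3·9 = 27
prod[10] = 2·max(8,18) = 2·18 = 36
One optimal split: 3 + 3 + 2 + 2; product 3·3·2·2 = 36.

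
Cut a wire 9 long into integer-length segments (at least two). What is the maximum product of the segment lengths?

27

Fill P[k] for k=2..9: at each k try every first piece i and multiply by the better of (k−i) uncut or P[k−i].
P[2] = 1*max(1,0) = 1*1 = 1
P[3] = 1*max(2,1) = 1*2 = 2
P[4] = 2*max(2,1) = 2*2 = 4
P[5] = 2*max(3,2) = 2*3 = 6
P[6] = 3*max(3,2) = 3*3 = 9
P[7] = 2*max(5,6) = 2*6 = 12
P[8] = 2*max(6,9) = 2*9 = 18
P[9] = 3*max(6,9) = 3*9 = 27
One optimal split: 3 + 3 + 3; product 3*3*3 = 27.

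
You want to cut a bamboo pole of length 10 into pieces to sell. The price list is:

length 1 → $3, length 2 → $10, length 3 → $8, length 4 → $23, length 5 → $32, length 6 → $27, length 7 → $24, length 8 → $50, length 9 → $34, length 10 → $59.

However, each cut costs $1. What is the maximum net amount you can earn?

Consider every possible first cut. v[k] is the best of p[i]+v[k−i] over all sellable i≤k, charging 1 whenever i<k.
v[1] = 3
v[2] = max(3+3-1, 10+0) = 10
v[3] = max(3+10-1, 10+3-1, 8+0) = 12
v[4] = max(3+12-1, 10+10-1, 8+3-1, 23+0) = 23
v[5] = max(3+23-1, 10+12-1, 8+10-1, 23+3-1, 32+0) = 32
v[6] = max(3+32-1, 10+23-1, 8+12-1, 23+10-1, 32+3-1, 27+0) = 34
v[7] = max(3+34-1, 10+32-1, 8+23-1, …, 27+3-1, 24+0) = 41
v[8] = max(3+41-1, 10+34-1, 8+32-1, …, 24+3-1, 50+0) = 50
v[9] = max(3+50-1, 10+41-1, 8+34-1, …, 50+3-1, 34+0) = 54
v[10] = max(3+54-1, 10+50-1, 8+41-1, …, 34+3-1, 59+0) = 63
One optimal plan: pieces 5 + 5 (1 cut) → $64 − $1 = $63.

63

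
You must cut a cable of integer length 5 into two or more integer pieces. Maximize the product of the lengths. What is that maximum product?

Define g[k] = max over 1≤i<k of i · max(k−i, g[k−i]); the inner max lets the remainder stay uncut if that's better.
g[2] = 1*max(1,0) = 1*1 = 1
g[3] = max(1*2, 2*1) = 2
g[4] = max(1*3, 2*2, 3*1) = 4
g[5] = max(1*4, 2*3, 3*2, 4*1) = 6
One optimal split: 3 + 2; product 3*2 = 6.

6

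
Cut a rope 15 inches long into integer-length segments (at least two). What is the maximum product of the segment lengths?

243

Let m[k] be the best product for length k (with at least one cut). For each first piece i, the rest contributes max(k−i, m[k−i]).
m[2] = 1*max(1,0) = 1*1 = 1
m[3] = max(1*2, 2*1) = 2
m[4] = max(1*3, 2*2, 3*1) = 4
m[5] = max(1*4, 2*3, 3*2, 4*1) = 6
m[6] = max(1*6, 2*4, 3*3, 4*2, 5*1) = 9
m[7] = max(1*9, 2*6, 3*4, 4*3, 5*2, 6*1) = 12
m[8] = max(1*12, 2*9, 3*6, …, 6*2, 7*1) = 18
m[9] = max(1*18, 2*12, 3*9, …, 7*2, 8*1) = 27
m[10] = max(1*27, 2*18, 3*12, …, 8*2, 9*1) = 36
m[11] = max(1*36, 2*27, 3*18, …, 9*2, 10*1) = 54
m[12] = max(1*54, 2*36, 3*27, …, 10*2, 11*1) = 81
m[13] = max(1*81, 2*54, 3*36, …, 11*2, 12*1) = 108
m[14] = max(1*108, 2*81, 3*54, …, 12*2, 13*1) = 162
m[15] = max(1*162, 2*108, 3*81, …, 13*2, 14*1) = 243
One optimal split: 3 + 3 + 3 + 3 + 3; product 3*3*3*3*3 = 243.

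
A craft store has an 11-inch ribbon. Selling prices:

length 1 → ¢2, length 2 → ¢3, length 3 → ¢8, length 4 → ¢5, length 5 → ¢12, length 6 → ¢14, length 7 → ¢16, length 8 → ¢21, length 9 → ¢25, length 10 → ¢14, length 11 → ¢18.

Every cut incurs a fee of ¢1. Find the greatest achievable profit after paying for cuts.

Build r[k] bottom-up: r[k] = max over allowed piece i of (p[i] + r[k−i]) − 1 per cut.
r[1] = 2
r[2] = max(2+2-1, 3+0) = 3
r[3] = max(2+3-1, 3+2-1, 8+0) = 8
r[4] = max(2+8-1, 3+3-1, 8+2-1, 5+0) = 9
r[5] = max(2+9-1, 3+8-1, 8+3-1, 5+2-1, 12+0) = 12
r[6] = max(2+12-1, 3+9-1, 8+8-1, 5+3-1, 12+2-1, 14+0) = 15
r[7] = max(2+15-1, 3+12-1, 8+9-1, …, 14+2-1, 16+0) = 16
r[8] = max(2+16-1, 3+15-1, 8+12-1, …, 16+2-1, 21+0) = 21
r[9] = max(2+21-1, 3+16-1, 8+15-1, …, 21+2-1, 25+0) = 25
r[10] = max(2+25-1, 3+21-1, 8+16-1, …, 25+2-1, 14+0) = 26
r[11] = max(2+26-1, 3+25-1, 8+21-1, …, 14+2-1, 18+0) = 28
One optimal plan: pieces 8 + 3 (1 cut) → ¢29 − ¢1 = ¢28.

28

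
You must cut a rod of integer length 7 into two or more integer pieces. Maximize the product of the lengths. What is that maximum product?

12

Fill g[k] for k=2..7: at each k try every first piece i and multiply by the better of (k−i) uncut or g[k−i].
g[2] = 1×max(1,0) = 1×1 = 1
g[3] = max(1×2, 2×1) = 2
g[4] = max(1×3, 2×2, 3×1) = 4
g[5] = max(1×4, 2×3, 3×2, 4×1) = 6
g[6] = max(1×6, 2×4, 3×3, 4×2, 5×1) = 9
g[7] = max(1×9, 2×6, 3×4, 4×3, 5×2, 6×1) = 12
One optimal split: 3 + 2 + 2; product 3×2×2 = 12.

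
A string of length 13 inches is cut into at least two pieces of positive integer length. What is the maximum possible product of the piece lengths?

Fill f[k] for k=2..13: at each k try every first piece i and multiply by the better of (k−i) uncut or f[k−i].
f[2] = 1·max(1,0) = 1·1 = 1
f[3] = 1·max(2,1) = 1·2 = 2
f[4] = 2·max(2,1) = 2·2 = 4
f[5] = 2·max(3,2) = 2·3 = 6
f[6] = 3·max(3,2) = 3·3 = 9
f[7] = 2·max(5,6) = 2·6 = 12
f[8] = 2·max(6,9) = 2·9 = 18
f[9] = 3·max(6,9) = 3·9 = 27
f[10] = 2·max(8,18) = 2·18 = 36
f[11] = 2·max(9,27) = 2·27 = 54
f[12] = 3·max(9,27) = 3·27 = 81
f[13] = 2·max(11,54) = 2·54 = 108
One optimal split: 3 + 3 + 3 + 2 + 2; product 3·3·3·2·2 = 108.

108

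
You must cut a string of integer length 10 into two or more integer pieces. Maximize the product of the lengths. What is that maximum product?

Fill f[k] for k=2..10: at each k try every first piece i and multiply by the better of (k−i) uncut or f[k−i].
f[2] = 1×max(1,0) = 1×1 = 1
f[3] = 1×max(2,1) = 1×2 = 2
f[4] = 2×max(2,1) = 2×2 = 4
f[5] = 2×max(3,2) = 2×3 = 6
f[6] = 3×max(3,2) = 3×3 = 9
f[7] = 2×max(5,6) = 2×6 = 12
f[8] = 2×max(6,9) = 2×9 = 18
f[9] = 3×max(6,9) = 3×9 = 27
f[10] = 2×max(8,18) = 2×18 = 36
One optimal split: 3 + 3 + 2 + 2; product 3×3×2×2 = 36.

36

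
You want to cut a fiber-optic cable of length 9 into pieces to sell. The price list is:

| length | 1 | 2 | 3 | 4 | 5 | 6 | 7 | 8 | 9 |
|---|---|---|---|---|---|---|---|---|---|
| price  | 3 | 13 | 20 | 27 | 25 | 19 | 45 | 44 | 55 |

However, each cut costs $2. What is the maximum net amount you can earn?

Build net[k] bottom-up: net[k] = max over allowed piece i of (p[i] + net[k−i]) − 2 per cut.
net[1] = 3
net[2] = max(3+3-2, 13+0) = 13
net[3] = max(3+13-2, 13+3-2, 20+0) = 20
net[4] = max(3+20-2, 13+13-2, 20+3-2, 27+0) = 27
net[5] = max(3+27-2, 13+20-2, 20+13-2, 27+3-2, 25+0) = 31
net[6] = max(3+31-2, 13+27-2, 20+20-2, 27+13-2, 25+3-2, 19+0) = 38
net[7] = max(3+38-2, 13+31-2, 20+27-2, …, 19+3-2, 45+0) = 45
net[8] = max(3+45-2, 13+38-2, 20+31-2, …, 45+3-2, 44+0) = 52
net[9] = max(3+52-2, 13+45-2, 20+38-2, …, 44+3-2, 55+0) = 56
One optimal plan: pieces 4 + 3 + 2 (2 cuts) → $60 − $4 = $56.

56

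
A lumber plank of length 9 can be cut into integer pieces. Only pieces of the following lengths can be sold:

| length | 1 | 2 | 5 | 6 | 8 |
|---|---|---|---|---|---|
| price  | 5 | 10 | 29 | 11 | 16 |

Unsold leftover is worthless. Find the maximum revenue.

49

Consider every possible first cut. f[k] is the best of p[i]+f[k−i] over all sellable i≤k.
f[1] = 5
f[2] = 10  (first piece 1, then f[1]=5)
f[3] = 15  (first piece 1, then f[2]=10)
f[4] = 20  (first piece 1, then f[3]=15)
f[5] = 29
f[6] = 34  (first piece 1, then f[5]=29)
f[7] = 39  (first piece 1, then f[6]=34)
f[8] = 44  (first piece 1, then f[7]=39)
f[9] = 49  (first piece 1, then f[8]=44)
One optimal cutting: 5 + 1 + 1 + 1 + 1 → $49.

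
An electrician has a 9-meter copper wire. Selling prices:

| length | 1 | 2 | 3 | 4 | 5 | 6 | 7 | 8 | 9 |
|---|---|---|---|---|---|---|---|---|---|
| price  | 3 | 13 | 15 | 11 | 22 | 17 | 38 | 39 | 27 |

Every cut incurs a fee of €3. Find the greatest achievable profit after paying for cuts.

48

Let v[k] be the best obtainable value from length k. For each k, try every first piece i and keep the best of price[i] + v[k−i] minus the 3 cut fee when i<k.
v[1] = 3
v[2] = max(3+3-3, 13+0) = 13
v[3] = max(3+13-3, 13+3-3, 15+0) = 15
v[4] = max(3+15-3, 13+13-3, 15+3-3, 11+0) = 23
v[5] = max(3+23-3, 13+15-3, 15+13-3, 11+3-3, 22+0) = 25
v[6] = max(3+25-3, 13+23-3, 15+15-3, 11+13-3, 22+3-3, 17+0) = 33
v[7] = max(3+33-3, 13+25-3, 15+23-3, …, 17+3-3, 38+0) = 38
v[8] = max(3+38-3, 13+33-3, 15+25-3, …, 38+3-3, 39+0) = 43
v[9] = max(3+43-3, 13+38-3, 15+33-3, …, 39+3-3, 27+0) = 48
One optimal plan: pieces 7 + 2 (1 cut) → €51 − €3 = €48.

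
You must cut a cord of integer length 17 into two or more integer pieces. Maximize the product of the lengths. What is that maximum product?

Let P[k] be the best product for length k (with at least one cut). For each first piece i, the rest contributes max(k−i, P[k−i]).
P[2] = 1*max(1,0) = 1*1 = 1
P[3] = 1*max(2,1) = 1*2 = 2
P[4] = 2*max(2,1) = 2*2 = 4
P[5] = 2*max(3,2) = 2*3 = 6
P[6] = 3*max(3,2) = 3*3 = 9
P[7] = 2*max(5,6) = 2*6 = 12
P[8] = 2*max(6,9) = 2*9 = 18
P[9] = 3*max(6,9) = 3*9 = 27
P[10] = 2*max(8,18) = 2*18 = 36
P[11] = 2*max(9,27) = 2*27 = 54
P[12] = 3*max(9,27) = 3*27 = 81
P[13] = 2*max(11,54) = 2*54 = 108
P[14] = 2*max(12,81) = 2*81 = 162
P[15] = 3*max(12,81) = 3*81 = 243
P[16] = 2*max(14,162) = 2*162 = 324
P[17] = 2*max(15,243) = 2*243 = 486
One optimal split: 3 + 3 + 3 + 3 + 3 + 2; product 3*3*3*3*3*2 = 486.

486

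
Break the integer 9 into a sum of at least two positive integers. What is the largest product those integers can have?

Let f[k] be the best product for length k (with at least one cut). For each first piece i, the rest contributes max(k−i, f[k−i]).
f[2] = 1·max(1,0) = 1·1 = 1
f[3] = max(1·2, 2·1) = 2
f[4] = max(1·3, 2·2, 3·1) = 4
f[5] = max(1·4, 2·3, 3·2, 4·1) = 6
f[6] = max(1·6, 2·4, 3·3, 4·2, 5·1) = 9
f[7] = max(1·9, 2·6, 3·4, 4·3, 5·2, 6·1) = 12
f[8] = max(1·12, 2·9, 3·6, …, 6·2, 7·1) = 18
f[9] = max(1·18, 2·12, 3·9, …, 7·2, 8·1) = 27
One optimal split: 3 + 3 + 3; product 3·3·3 = 27.

27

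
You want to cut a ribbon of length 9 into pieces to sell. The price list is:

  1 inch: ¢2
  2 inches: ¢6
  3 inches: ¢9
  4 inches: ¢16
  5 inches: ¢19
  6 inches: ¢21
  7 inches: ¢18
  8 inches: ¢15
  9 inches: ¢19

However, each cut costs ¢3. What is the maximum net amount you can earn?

Let v[k] be the best obtainable value from length k. For each k, try every first piece i and keep the best of price[i] + v[k−i] minus the 3 cut fee when i<k.
v[1] = 2
v[2] = max(2+2-3, 6+0) = 6
v[3] = max(2+6-3, 6+2-3, 9+0) = 9
v[4] = max(2+9-3, 6+6-3, 9+2-3, 16+0) = 16
v[5] = max(2+16-3, 6+9-3, 9+6-3, 16+2-3, 19+0) = 19
v[6] = max(2+19-3, 6+16-3, 9+9-3, 16+6-3, 19+2-3, 21+0) = 21
v[7] = max(2+21-3, 6+19-3, 9+16-3, …, 21+2-3, 18+0) = 22
v[8] = max(2+22-3, 6+21-3, 9+19-3, …, 18+2-3, 15+0) = 29
v[9] = max(2+29-3, 6+22-3, 9+21-3, …, 15+2-3, 19+0) = 32
One optimal plan: pieces 5 + 4 (1 cut) → ¢35 − ¢3 = ¢32.

32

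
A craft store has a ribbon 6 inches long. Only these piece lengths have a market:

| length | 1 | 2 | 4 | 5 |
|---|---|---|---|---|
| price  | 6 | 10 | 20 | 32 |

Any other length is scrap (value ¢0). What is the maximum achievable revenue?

Consider every possible first cut. r[k] is the best of p[i]+r[k−i] over all sellable i≤k.
r[1] = 6
r[2] = 12  (first piece 1, then r[1]=6)
r[3] = 18  (first piece 1, then r[2]=12)
r[4] = 24  (first piece 1, then r[3]=18)
r[5] = 32
r[6] = 38  (first piece 1, then r[5]=32)
One optimal cutting: 5 + 1 → ¢38.

38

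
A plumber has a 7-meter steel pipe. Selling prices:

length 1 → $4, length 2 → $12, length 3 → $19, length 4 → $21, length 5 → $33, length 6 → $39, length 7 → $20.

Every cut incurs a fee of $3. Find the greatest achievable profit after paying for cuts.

42

Build net[k] bottom-up: net[k] = max over allowed piece i of (p[i] + net[k−i]) − 3 per cut.
net[1] = 4
net[2] = max(4+4-3, 12+0) = 12
net[3] = max(4+12-3, 12+4-3, 19+0) = 19
net[4] = max(4+19-3, 12+12-3, 19+4-3, 21+0) = 21
net[5] = max(4+21-3, 12+19-3, 19+12-3, 21+4-3, 33+0) = 33
net[6] = max(4+33-3, 12+21-3, 19+19-3, 21+12-3, 33+4-3, 39+0) = 39
net[7] = max(4+39-3, 12+33-3, 19+21-3, …, 39+4-3, 20+0) = 42
One optimal plan: pieces 5 + 2 (1 cut) → $45 − $3 = $42.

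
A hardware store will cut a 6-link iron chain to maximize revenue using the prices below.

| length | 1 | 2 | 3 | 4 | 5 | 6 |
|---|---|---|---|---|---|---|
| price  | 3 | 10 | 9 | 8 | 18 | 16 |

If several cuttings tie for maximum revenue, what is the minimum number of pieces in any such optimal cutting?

Let r[k] be the best obtainable value from length k. For each k, try every first piece i and keep the best of price[i] + r[k−i].
r[1] = 3
r[2] = max(3+3, 10+0) = 10
r[3] = max(3+10, 10+3, 9+0) = 13
r[4] = max(3+13, 10+10, 9+3, 8+0) = 20
r[5] = max(3+20, 10+13, 9+10, 8+3, 18+0) = 23
r[6] = max(3+23, 10+20, 9+13, 8+10, 18+3, 16+0) = 30
Maximum revenue is $30.
Now minimize piece count subject to staying optimal: for each k, pieces[k] = 1 + min over i with p[i]+r[k−i]=r[k] of pieces[k−i].
pieces[3] = 2
pieces[4] = 2
pieces[5] = 3
pieces[6] = 3

3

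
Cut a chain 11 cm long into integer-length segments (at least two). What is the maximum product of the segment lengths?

Define P[k] = max over 1≤i<k of i · max(k−i, P[k−i]); the inner max lets the remainder stay uncut if that's better.
Small cases: P[2]=1, P[3]=2.
P[4] = 2*max(2,1) = 2*2 = 4
P[5] = 2*max(3,2) = 2*3 = 6
P[6] = 3*max(3,2) = 3*3 = 9
P[7] = 2*max(5,6) = 2*6 = 12
P[8] = 2*max(6,9) = 2*9 = 18
P[9] = 3*max(6,9) = 3*9 = 27
P[10] = 2*max(8,18) = 2*18 = 36
P[11] = 2*max(9,27) = 2*27 = 54
One optimal split: 3 + 3 + 3 + 2; product 3*3*3*2 = 54.

54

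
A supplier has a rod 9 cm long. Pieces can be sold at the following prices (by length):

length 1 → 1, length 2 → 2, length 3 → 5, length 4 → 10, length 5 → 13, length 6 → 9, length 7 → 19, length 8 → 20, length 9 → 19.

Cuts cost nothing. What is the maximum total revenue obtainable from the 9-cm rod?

23

Consider every possible first cut. best[k] is the best of p[i]+best[k−i] over all sellable i≤k.
best[1] = 1
best[2] = 2  (first piece 1, then best[1]=1)
best[3] = 5
best[4] = 10
best[5] = 13
best[6] = 14  (first piece 1, then best[5]=13)
best[7] = 19
best[8] = 20  (first piece 1, then best[7]=19)
best[9] = 23  (first piece 4, then best[5]=13)
One optimal cutting: 5 + 4 → 13 + 10 = 23.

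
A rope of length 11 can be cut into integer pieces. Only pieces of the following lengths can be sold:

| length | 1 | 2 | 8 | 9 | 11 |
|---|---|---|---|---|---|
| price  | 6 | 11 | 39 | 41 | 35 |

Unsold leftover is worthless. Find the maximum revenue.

66

Let f[k] be the best obtainable value from length k. For each k, try every first piece i and keep the best of price[i] + f[k−i].
f[1] = 6
f[2] = max(6+6, 11+0) = 12
f[3] = max(6+12, 11+6) = 18
f[4] = max(6+18, 11+12) = 24
f[5] = max(6+24, 11+18) = 30
f[6] = max(6+30, 11+24) = 36
f[7] = max(6+36, 11+30) = 42
f[8] = max(6+42, 11+36, 39+0) = 48
f[9] = max(6+48, 11+42, 39+6, 41+0) = 54
f[10] = max(6+54, 11+48, 39+12, 41+6) = 60
f[11] = max(6+60, 11+54, 39+18, 41+12, 35+0) = 66
One optimal cutting: 1 + 1 + 1 + 1 + 1 + 1 + 1 + 1 + 1 + 1 + 1 → 66.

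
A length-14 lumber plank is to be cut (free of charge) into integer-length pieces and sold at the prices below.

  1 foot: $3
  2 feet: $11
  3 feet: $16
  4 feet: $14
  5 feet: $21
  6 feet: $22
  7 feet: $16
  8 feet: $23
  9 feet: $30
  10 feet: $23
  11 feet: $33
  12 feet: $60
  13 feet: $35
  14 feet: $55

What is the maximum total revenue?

Build r[k] bottom-up: r[k] = max over allowed piece i of (p[i] + r[k−i]).
r[1] = 3
r[2] = max(3+3, 11+0) = 11
r[3] = max(3+11, 11+3, 16+0) = 16
r[4] = max(3+16, 11+11, 16+3, 14+0) = 22
r[5] = max(3+22, 11+16, 16+11, 14+3, 21+0) = 27
r[6] = max(3+27, 11+22, 16+16, 14+11, 21+3, 22+0) = 33
r[7] = max(3+33, 11+27, 16+22, …, 22+3, 16+0) = 38
r[8] = max(3+38, 11+33, 16+27, …, 16+3, 23+0) = 44
r[9] = max(3+44, 11+38, 16+33, …, 23+3, 30+0) = 49
r[10] = max(3+49, 11+44, 16+38, …, 30+3, 23+0) = 55
r[11] = max(3+55, 11+49, 16+44, …, 23+3, 33+0) = 60
r[12] = max(3+60, 11+55, 16+49, …, 33+3, 60+0) = 66
r[13] = max(3+66, 11+60, 16+55, …, 60+3, 35+0) = 71
r[14] = max(3+71, 11+66, 16+60, …, 35+3, 55+0) = 77
One optimal cutting: 2 + 2 + 2 + 2 + 2 + 2 + 2 → $11 + $11 + $11 + $11 + $11 + $11 + $11 = $77.

77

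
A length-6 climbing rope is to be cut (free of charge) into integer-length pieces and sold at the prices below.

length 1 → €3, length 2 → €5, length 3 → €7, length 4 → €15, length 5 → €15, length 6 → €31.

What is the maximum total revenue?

Consider every possible first cut. best[k] is the best of p[i]+best[k−i] over all sellable i≤k.
best[1] = 3
best[2] = max(3+3, 5+0) = 6
best[3] = max(3+6, 5+3, 7+0) = 9
best[4] = max(3+9, 5+6, 7+3, 15+0) = 15
best[5] = max(3+15, 5+9, 7+6, 15+3, 15+0) = 18
best[6] = max(3+18, 5+15, 7+9, 15+6, 15+3, 31+0) = 31
Best is to sell the whole 6-meter piece uncut for €31.

31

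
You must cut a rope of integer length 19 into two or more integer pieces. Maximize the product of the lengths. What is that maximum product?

Define g[k] = max over 1≤i<k of i · max(k−i, g[k−i]); the inner max lets the remainder stay uncut if that's better.
g[2] = 1·max(1,0) = 1·1 = 1
g[3] = 1·max(2,1) = 1·2 = 2
g[4] = 2·max(2,1) = 2·2 = 4
g[5] = 2·max(3,2) = 2·3 = 6
g[6] = 3·max(3,2) = 3·3 = 9
g[7] = 2·max(5,6) = 2·6 = 12
g[8] = 2·max(6,9) = 2·9 = 18
g[9] = 3·max(6,9) = 3·9 = 27
g[10] = 2·max(8,18) = 2·18 = 36
g[11] = 2·max(9,27) = 2·27 = 54
g[12] = 3·max(9,27) = 3·27 = 81
g[13] = 2·max(11,54) = 2·54 = 108
g[14] = 2·max(12,81) = 2·81 = 162
g[15] = 3·max(12,81) = 3·81 = 243
g[16] = 2·max(14,162) = 2·162 = 324
g[17] = 2·max(15,243) = 2·243 = 486
g[18] = 3·max(15,243) = 3·243 = 729
g[19] = 2·max(17,486) = 2·486 = 972
One optimal split: 3 + 3 + 3 + 3 + 3 + 2 + 2; product 3·3·3·3·3·2·2 = 972.

972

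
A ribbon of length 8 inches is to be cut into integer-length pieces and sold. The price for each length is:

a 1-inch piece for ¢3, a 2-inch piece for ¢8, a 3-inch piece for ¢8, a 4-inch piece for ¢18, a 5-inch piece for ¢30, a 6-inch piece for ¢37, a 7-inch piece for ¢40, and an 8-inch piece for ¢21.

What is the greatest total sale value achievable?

45

Consider every possible first cut. best[k] is the best of p[i]+best[k−i] over all sellable i≤k.
best[1] = 3
best[2] = max(3+3, 8+0) = 8
best[3] = max(3+8, 8+3, 8+0) = 11
best[4] = max(3+11, 8+8, 8+3, 18+0) = 18
best[5] = max(3+18, 8+11, 8+8, 18+3, 30+0) = 30
best[6] = max(3+30, 8+18, 8+11, 18+8, 30+3, 37+0) = 37
best[7] = max(3+37, 8+30, 8+18, …, 37+3, 40+0) = 40
best[8] = max(3+40, 8+37, 8+30, …, 40+3, 21+0) = 45
One optimal cutting: 6 + 2 → ¢37 + ¢8 = ¢45.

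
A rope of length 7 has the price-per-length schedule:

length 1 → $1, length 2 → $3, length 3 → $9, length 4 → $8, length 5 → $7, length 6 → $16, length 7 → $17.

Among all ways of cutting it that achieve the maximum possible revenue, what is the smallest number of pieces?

3

Consider every possible first cut. r[k] is the best of p[i]+r[k−i] over all sellable i≤k.
r[1] = 1
r[2] = 3
r[3] = 9
r[4] = 10  (first piece 1, then r[3]=9)
r[5] = 12  (first piece 2, then r[3]=9)
r[6] = 18  (first piece 3, then r[3]=9)
r[7] = 19  (first piece 1, then r[6]=18)
Maximum revenue is $19.
Now minimize piece count subject to staying optimal: for each k, pieces[k] = 1 + min over i with p[i]+r[k−i]=r[k] of pieces[k−i].
pieces[4] = 2
pieces[5] = 2
pieces[6] = 2
pieces[7] = 3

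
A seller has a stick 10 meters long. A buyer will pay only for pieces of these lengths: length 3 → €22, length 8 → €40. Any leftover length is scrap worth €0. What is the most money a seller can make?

Build r[k] bottom-up: r[k] = max over allowed piece i of (p[i] + r[k−i]).
r[1] = 0
r[2] = 0
r[3] = 22
r[4] = 22
r[5] = 22
r[6] = 44  (first piece 3, then r[3]=22)
r[7] = 44
r[8] = max(22+22, 40+0) = 44
r[9] = max(22+44, 40+0) = 66
r[10] = max(22+44, 40+0) = 66
One optimal cutting: pieces 3 + 3 + 3 with 1 meter of scrap → €66.

66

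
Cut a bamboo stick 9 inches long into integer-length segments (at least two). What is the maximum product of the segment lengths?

27

Let f[k] be the best product for length k (with at least one cut). For each first piece i, the rest contributes max(k−i, f[k−i]).
Small cases: f[2]=1, f[3]=2.
f[4] = max(1*3, 2*2, 3*1) = 4
f[5] = max(1*4, 2*3, 3*2, 4*1) = 6
f[6] = max(1*6, 2*4, 3*3, 4*2, 5*1) = 9
f[7] = max(1*9, 2*6, 3*4, 4*3, 5*2, 6*1) = 12
f[8] = max(1*12, 2*9, 3*6, …, 6*2, 7*1) = 18
f[9] = max(1*18, 2*12, 3*9, …, 7*2, 8*1) = 27
One optimal split: 3 + 3 + 3; product 3*3*3 = 27.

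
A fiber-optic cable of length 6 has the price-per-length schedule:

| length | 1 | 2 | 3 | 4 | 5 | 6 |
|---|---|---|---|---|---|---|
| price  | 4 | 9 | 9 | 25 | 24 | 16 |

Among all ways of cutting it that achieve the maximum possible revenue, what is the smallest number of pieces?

2

Let r[k] be the best obtainable value from length k. For each k, try every first piece i and keep the best of price[i] + r[k−i].
r[1] = 4
r[2] = max(4+4, 9+0) = 9
r[3] = max(4+9, 9+4, 9+0) = 13
r[4] = max(4+13, 9+9, 9+4, 25+0) = 25
r[5] = max(4+25, 9+13, 9+9, 25+4, 24+0) = 29
r[6] = max(4+29, 9+25, 9+13, 25+9, 24+4, 16+0) = 34
Maximum revenue is $34.
Now minimize piece count subject to staying optimal: for each k, pieces[k] = 1 + min over i with p[i]+r[k−i]=r[k] of pieces[k−i].
pieces[3] = 2
pieces[4] = 1
pieces[5] = 2
pieces[6] = 2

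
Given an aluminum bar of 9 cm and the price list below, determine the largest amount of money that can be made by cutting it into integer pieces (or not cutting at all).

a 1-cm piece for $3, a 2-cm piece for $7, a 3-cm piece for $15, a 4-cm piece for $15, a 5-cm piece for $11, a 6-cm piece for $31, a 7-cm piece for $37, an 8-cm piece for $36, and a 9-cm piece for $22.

46

Let R[k] be the best obtainable value from length k. For each k, try every first piece i and keep the best of price[i] + R[k−i].
R[1] = 3
R[2] = 7
R[3] = 15
R[4] = 18  (first piece 1, then R[3]=15)
R[5] = 22  (first piece 2, then R[3]=15)
R[6] = 31
R[7] = 37
R[8] = 40  (first piece 1, then R[7]=37)
R[9] = 46  (first piece 3, then R[6]=31)
One optimal cutting: 6 + 3 → $31 + $15 = $46.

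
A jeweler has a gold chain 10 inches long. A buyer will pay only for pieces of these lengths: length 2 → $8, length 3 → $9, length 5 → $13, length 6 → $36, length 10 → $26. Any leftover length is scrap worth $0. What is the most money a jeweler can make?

52

Consider every possible first cut. best[k] is the best of p[i]+best[k−i] over all sellable i≤k.
best[1] = 0
best[2] = 8
best[3] = 9
best[4] = 16  (first piece 2, then best[2]=8)
best[5] = 17  (first piece 2, then best[3]=9)
best[6] = 36
best[7] = 36
best[8] = 44  (first piece 2, then best[6]=36)
best[9] = 45  (first piece 3, then best[6]=36)
best[10] = 52  (first piece 2, then best[8]=44)
One optimal cutting: 6 + 2 + 2 → $52.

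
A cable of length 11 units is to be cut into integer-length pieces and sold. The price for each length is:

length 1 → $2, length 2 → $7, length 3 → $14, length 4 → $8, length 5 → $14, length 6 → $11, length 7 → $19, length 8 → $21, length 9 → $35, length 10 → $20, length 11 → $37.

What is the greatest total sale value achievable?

Build v[k] bottom-up: v[k] = max over allowed piece i of (p[i] + v[k−i]).
v[1] = 2
v[2] = max(2+2, 7+0) = 7
v[3] = max(2+7, 7+2, 14+0) = 14
v[4] = max(2+14, 7+7, 14+2, 8+0) = 16
v[5] = max(2+16, 7+14, 14+7, 8+2, 14+0) = 21
v[6] = max(2+21, 7+16, 14+14, 8+7, 14+2, 11+0) = 28
v[7] = max(2+28, 7+21, 14+16, …, 11+2, 19+0) = 30
v[8] = max(2+30, 7+28, 14+21, …, 19+2, 21+0) = 35
v[9] = max(2+35, 7+30, 14+28, …, 21+2, 35+0) = 42
v[10] = max(2+42, 7+35, 14+30, …, 35+2, 20+0) = 44
v[11] = max(2+44, 7+42, 14+35, …, 20+2, 37+0) = 49
One optimal cutting: 3 + 3 + 3 + 2 → $14 + $14 + $14 + $7 = $49.

49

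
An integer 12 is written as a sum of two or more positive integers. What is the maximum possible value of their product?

Let m[k] be the best product for length k (with at least one cut). For each first piece i, the rest contributes max(k−i, m[k−i]).
Small cases: m[2]=1, m[3]=2, m[4]=4, m[5]=6.
m[6] = max(1·6, 2·4, 3·3, 4·2, 5·1) = 9
m[7] = max(1·9, 2·6, 3·4, 4·3, 5·2, 6·1) = 12
m[8] = max(1·12, 2·9, 3·6, …, 6·2, 7·1) = 18
m[9] = max(1·18, 2·12, 3·9, …, 7·2, 8·1) = 27
m[10] = max(1·27, 2·18, 3·12, …, 8·2, 9·1) = 36
m[11] = max(1·36, 2·27, 3·18, …, 9·2, 10·1) = 54
m[12] = max(1·54, 2·36, 3·27, …, 10·2, 11·1) = 81
One optimal split: 3 + 3 + 3 + 3; product 3·3·3·3 = 81.

81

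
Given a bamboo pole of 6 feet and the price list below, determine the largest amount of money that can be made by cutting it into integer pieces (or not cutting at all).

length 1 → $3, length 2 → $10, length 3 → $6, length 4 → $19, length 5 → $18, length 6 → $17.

30

Consider every possible first cut. R[k] is the best of p[i]+R[k−i] over all sellable i≤k.
R[1] = 3
R[2] = max(3+3, 10+0) = 10
R[3] = max(3+10, 10+3, 6+0) = 13
R[4] = max(3+13, 10+10, 6+3, 19+0) = 20
R[5] = max(3+20, 10+13, 6+10, 19+3, 18+0) = 23
R[6] = max(3+23, 10+20, 6+13, 19+10, 18+3, 17+0) = 30
One optimal cutting: 2 + 2 + 2 → $10 + $10 + $10 = $30.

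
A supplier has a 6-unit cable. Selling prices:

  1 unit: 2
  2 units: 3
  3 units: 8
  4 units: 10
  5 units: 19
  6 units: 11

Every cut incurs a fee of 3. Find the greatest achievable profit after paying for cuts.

Build r[k] bottom-up: r[k] = max over allowed piece i of (p[i] + r[k−i]) − 3 per cut.
r[1] = 2
r[2] = 3
r[3] = 8
r[4] = 10
r[5] = 19
r[6] = 18  (first piece 1, then r[5]=19)
One optimal plan: pieces 5 + 1 (1 cut) → 21 − 3 = 18.

18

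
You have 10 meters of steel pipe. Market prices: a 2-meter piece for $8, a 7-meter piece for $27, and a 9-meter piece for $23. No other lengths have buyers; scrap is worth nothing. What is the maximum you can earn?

Consider every possible first cut. f[k] is the best of p[i]+f[k−i] over all sellable i≤k.
f[1] = 0
f[2] = 8
f[3] = 8
f[4] = 16  (first piece 2, then f[2]=8)
f[5] = 16
f[6] = 24  (first piece 2, then f[4]=16)
f[7] = 27
f[8] = 32  (first piece 2, then f[6]=24)
f[9] = 35  (first piece 2, then f[7]=27)
f[10] = 40  (first piece 2, then f[8]=32)
One optimal cutting: 2 + 2 + 2 + 2 + 2 → $40.

40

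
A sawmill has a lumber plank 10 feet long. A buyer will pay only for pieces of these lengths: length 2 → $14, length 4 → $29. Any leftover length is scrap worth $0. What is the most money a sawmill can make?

72

Let f[k] be the best obtainable value from length k. For each k, try every first piece i and keep the best of price[i] + f[k−i].
f[1] = 0
f[2] = 14
f[3] = 14
f[4] = max(14+14, 29+0) = 29
f[5] = max(14+14, 29+0) = 29
f[6] = max(14+29, 29+14) = 43
f[7] = max(14+29, 29+14) = 43
f[8] = max(14+43, 29+29) = 58
f[9] = max(14+43, 29+29) = 58
f[10] = max(14+58, 29+43) = 72
One optimal cutting: 4 + 4 + 2 → $72.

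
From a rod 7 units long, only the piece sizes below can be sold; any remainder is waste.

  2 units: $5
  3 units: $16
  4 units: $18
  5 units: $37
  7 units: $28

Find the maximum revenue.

42

Let r[k] be the best obtainable value from length k. For each k, try every first piece i and keep the best of price[i] + r[k−i].
r[1] = 0
r[2] = 5
r[3] = max(5+0, 16+0) = 16
r[4] = max(5+5, 16+0, 18+0) = 18
r[5] = max(5+16, 16+5, 18+0, 37+0) = 37
r[6] = max(5+18, 16+16, 18+5, 37+0) = 37
r[7] = max(5+37, 16+18, 18+16, 37+5, 28+0) = 42
One optimal cutting: 5 + 2 → $42.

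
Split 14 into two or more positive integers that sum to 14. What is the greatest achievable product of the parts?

Let P[k] be the best product for length k (with at least one cut). For each first piece i, the rest contributes max(k−i, P[k−i]).
P[2] = 1·max(1,0) = 1·1 = 1
P[3] = max(1·2, 2·1) = 2
P[4] = max(1·3, 2·2, 3·1) = 4
P[5] = max(1·4, 2·3, 3·2, 4·1) = 6
P[6] = max(1·6, 2·4, 3·3, 4·2, 5·1) = 9
P[7] = max(1·9, 2·6, 3·4, 4·3, 5·2, 6·1) = 12
P[8] = max(1·12, 2·9, 3·6, …, 6·2, 7·1) = 18
P[9] = max(1·18, 2·12, 3·9, …, 7·2, 8·1) = 27
P[10] = max(1·27, 2·18, 3·12, …, 8·2, 9·1) = 36
P[11] = max(1·36, 2·27, 3·18, …, 9·2, 10·1) = 54
P[12] = max(1·54, 2·36, 3·27, …, 10·2, 11·1) = 81
P[13] = max(1·81, 2·54, 3·36, …, 11·2, 12·1) = 108
P[14] = max(1·108, 2·81, 3·54, …, 12·2, 13·1) = 162
One optimal split: 3 + 3 + 3 + 3 + 2; product 3·3·3·3·2 = 162.

162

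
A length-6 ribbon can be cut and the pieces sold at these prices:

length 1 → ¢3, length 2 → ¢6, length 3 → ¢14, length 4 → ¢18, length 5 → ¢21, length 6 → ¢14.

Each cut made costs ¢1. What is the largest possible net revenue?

27

Consider every possible first cut. v[k] is the best of p[i]+v[k−i] over all sellable i≤k, charging 1 whenever i<k.
v[1] = 3
v[2] = max(3+3-1, 6+0) = 6
v[3] = max(3+6-1, 6+3-1, 14+0) = 14
v[4] = max(3+14-1, 6+6-1, 14+3-1, 18+0) = 18
v[5] = max(3+18-1, 6+14-1, 14+6-1, 18+3-1, 21+0) = 21
v[6] = max(3+21-1, 6+18-1, 14+14-1, 18+6-1, 21+3-1, 14+0) = 27
One optimal plan: pieces 3 + 3 (1 cut) → ¢28 − ¢1 = ¢27.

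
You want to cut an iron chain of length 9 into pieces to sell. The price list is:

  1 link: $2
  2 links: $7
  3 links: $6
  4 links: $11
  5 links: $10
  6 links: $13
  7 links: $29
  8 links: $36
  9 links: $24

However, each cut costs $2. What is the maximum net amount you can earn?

Build net[k] bottom-up: net[k] = max over allowed piece i of (p[i] + net[k−i]) − 2 per cut.
net[1] = 2
net[2] = max(2+2-2, 7+0) = 7
net[3] = max(2+7-2, 7+2-2, 6+0) = 7
net[4] = max(2+7-2, 7+7-2, 6+2-2, 11+0) = 12
net[5] = max(2+12-2, 7+7-2, 6+7-2, 11+2-2, 10+0) = 12
net[6] = max(2+12-2, 7+12-2, 6+7-2, 11+7-2, 10+2-2, 13+0) = 17
net[7] = max(2+17-2, 7+12-2, 6+12-2, …, 13+2-2, 29+0) = 29
net[8] = max(2+29-2, 7+17-2, 6+12-2, …, 29+2-2, 36+0) = 36
net[9] = max(2+36-2, 7+29-2, 6+17-2, …, 36+2-2, 24+0) = 36
One optimal plan: pieces 8 + 1 (1 cut) → $38 − $2 = $36.

36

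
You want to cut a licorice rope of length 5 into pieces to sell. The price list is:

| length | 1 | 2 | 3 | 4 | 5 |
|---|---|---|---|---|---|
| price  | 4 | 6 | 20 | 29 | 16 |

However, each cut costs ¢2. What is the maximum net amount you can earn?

Build net[k] bottom-up: net[k] = max over allowed piece i of (p[i] + net[k−i]) − 2 per cut.
net[1] = 4
net[2] = 6  (first piece 1, then net[1]=4)
net[3] = 20
net[4] = 29
net[5] = 31  (first piece 1, then net[4]=29)
One optimal plan: pieces 4 + 1 (1 cut) → ¢33 − ¢2 = ¢31.

31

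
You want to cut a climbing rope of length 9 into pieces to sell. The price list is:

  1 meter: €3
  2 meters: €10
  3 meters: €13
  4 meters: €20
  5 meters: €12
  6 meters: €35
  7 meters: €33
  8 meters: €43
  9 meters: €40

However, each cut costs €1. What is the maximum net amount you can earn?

Build net[k] bottom-up: net[k] = max over allowed piece i of (p[i] + net[k−i]) − 1 per cut.
net[1] = 3
net[2] = max(3+3-1, 10+0) = 10
net[3] = max(3+10-1, 10+3-1, 13+0) = 13
net[4] = max(3+13-1, 10+10-1, 13+3-1, 20+0) = 20
net[5] = max(3+20-1, 10+13-1, 13+10-1, 20+3-1, 12+0) = 22
net[6] = max(3+22-1, 10+20-1, 13+13-1, 20+10-1, 12+3-1, 35+0) = 35
net[7] = max(3+35-1, 10+22-1, 13+20-1, …, 35+3-1, 33+0) = 37
net[8] = max(3+37-1, 10+35-1, 13+22-1, …, 33+3-1, 43+0) = 44
net[9] = max(3+44-1, 10+37-1, 13+35-1, …, 43+3-1, 40+0) = 47
One optimal plan: pieces 6 + 3 (1 cut) → €48 − €1 = €47.

47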